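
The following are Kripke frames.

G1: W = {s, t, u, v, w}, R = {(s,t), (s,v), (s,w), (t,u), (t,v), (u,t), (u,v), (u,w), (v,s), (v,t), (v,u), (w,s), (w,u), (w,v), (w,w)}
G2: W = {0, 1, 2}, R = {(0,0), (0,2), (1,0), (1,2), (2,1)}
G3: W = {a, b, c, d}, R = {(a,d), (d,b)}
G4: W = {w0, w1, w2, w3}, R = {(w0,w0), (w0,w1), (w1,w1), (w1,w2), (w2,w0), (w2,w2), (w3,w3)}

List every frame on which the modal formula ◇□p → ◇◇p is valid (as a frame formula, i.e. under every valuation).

G1, G2, G4

This is the axiom for a generalized confluence (Geach) condition; its first-order frame correspondent is ∀x ∀y (xRy → ∃w (yRw ∧ xR²w)).
G1: satisfies the condition.
G2: satisfies the condition.
G3: fails — dRb but no w with bRw and dR²w.
G4: satisfies the condition.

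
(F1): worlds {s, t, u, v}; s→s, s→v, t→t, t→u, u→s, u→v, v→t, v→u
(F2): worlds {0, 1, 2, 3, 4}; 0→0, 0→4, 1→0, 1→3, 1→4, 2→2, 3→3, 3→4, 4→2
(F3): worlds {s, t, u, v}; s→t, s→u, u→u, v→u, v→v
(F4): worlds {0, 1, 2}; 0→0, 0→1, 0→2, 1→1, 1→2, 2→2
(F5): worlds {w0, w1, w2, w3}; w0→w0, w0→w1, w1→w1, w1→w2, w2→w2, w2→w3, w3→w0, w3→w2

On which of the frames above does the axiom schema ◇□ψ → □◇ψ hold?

(F4)

The schema corresponds to convergence: ∀x ∀y ∀z (Rxy ∧ Rxz → ∃w (Ryw ∧ Rzw)).
(F1): fails — Rsv and Rss but v and s have no common successor.
(F2): fails — R00 and R04 but 0 and 4 have no common successor.
(F3): fails — Rsu and Rst but u and t have no common successor.
(F4): condition met.
(F5): fails — Rw3w2 and Rw3w0 but w2 and w0 have no common successor.
Valid on: (F4).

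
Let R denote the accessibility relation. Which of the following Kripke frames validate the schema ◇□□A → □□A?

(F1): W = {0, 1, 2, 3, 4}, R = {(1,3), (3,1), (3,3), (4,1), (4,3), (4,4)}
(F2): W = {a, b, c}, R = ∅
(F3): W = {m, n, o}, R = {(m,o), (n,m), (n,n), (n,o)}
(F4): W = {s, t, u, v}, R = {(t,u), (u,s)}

(F2)

The schema corresponds to a generalized confluence (Geach) condition: ∀x ∀y ∀z ((xRy ∧ xR²z) → ∃w (yR²w ∧ z = w)).
(F1): fails — 4R1, 4R²4 but no w with 1R²w and 4=w.
(F2): condition met.
(F3): fails — nRm, nR²m but no w with mR²w and m=w.
(F4): fails — tRu, tR²s but no w with uR²w and s=w.
Valid on: (F2).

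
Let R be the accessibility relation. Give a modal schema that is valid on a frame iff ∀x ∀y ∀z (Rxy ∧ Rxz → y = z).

◇r → □r

This is partial functionality; the standard corresponding axiom is CD: ◇r → □r.
Suppose ◇r→□r is valid. Take Rxy, Rxz and set V(r)={y}. Then ◇r at x, so □r at x, so r at z, i.e. z=y.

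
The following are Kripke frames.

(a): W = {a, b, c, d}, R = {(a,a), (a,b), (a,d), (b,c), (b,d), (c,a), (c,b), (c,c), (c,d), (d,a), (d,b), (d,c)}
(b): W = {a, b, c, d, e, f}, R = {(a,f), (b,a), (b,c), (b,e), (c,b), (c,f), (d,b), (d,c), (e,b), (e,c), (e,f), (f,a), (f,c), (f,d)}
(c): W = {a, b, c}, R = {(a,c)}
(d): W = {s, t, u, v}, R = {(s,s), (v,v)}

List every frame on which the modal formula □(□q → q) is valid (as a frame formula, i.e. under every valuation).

(d)

The schema corresponds to shift-reflexivity: ∀x ∀y (Rxy → Ryy).
(a): fails — Rcd but not Rdd.
(b): fails — Rbc but not Rcc.
(c): fails — Rac but not Rcc.
(d): holds.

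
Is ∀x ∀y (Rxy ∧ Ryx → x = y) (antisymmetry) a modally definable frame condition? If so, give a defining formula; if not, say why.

Not modally definable

Modal frame validity is preserved under surjective bounded morphisms.
The 8-cycle (worlds 0,1,2,3,4,5,6,7 with 0→1→2→3→4→5→6→7→0) is antisymmetric. Sending even-indexed worlds to s and odd-indexed worlds to t is a surjective bounded morphism onto the two-world frame with s↔t, which is not antisymmetric.
Hence antisymmetry is not modally definable.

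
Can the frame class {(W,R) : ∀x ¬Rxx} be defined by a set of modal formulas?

Not modally definable

Any modally definable frame class is closed under surjective bounded morphisms.
The 5-cycle (worlds a,b,c,d,e with a→b→c→d→e→a) is irreflexive, and the map sending every world to a single reflexive point • is a surjective bounded morphism (forth: every edge maps to (•,•); back: every world has a successor). So any modal formula valid on the 5-cycle is also valid on the reflexive point, which is not irreflexive.
Hence irreflexivity is not modally definable.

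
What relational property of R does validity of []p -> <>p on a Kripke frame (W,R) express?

seriality: forall x exists y Rxy

This schema is the D axiom.
It corresponds to seriality: forall x exists y Rxy.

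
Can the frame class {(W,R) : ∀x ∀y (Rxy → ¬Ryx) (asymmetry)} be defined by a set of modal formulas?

Not definable by any modal formula

Any modally definable frame class is closed under surjective bounded morphisms.
The 3-cycle (worlds s,t,u with s→t→u→s) is asymmetric. Mapping every world to a single reflexive point • is a surjective bounded morphism, and the reflexive point is not asymmetric (R•• but asymmetry requires ¬R••).
So the class is not modally definable.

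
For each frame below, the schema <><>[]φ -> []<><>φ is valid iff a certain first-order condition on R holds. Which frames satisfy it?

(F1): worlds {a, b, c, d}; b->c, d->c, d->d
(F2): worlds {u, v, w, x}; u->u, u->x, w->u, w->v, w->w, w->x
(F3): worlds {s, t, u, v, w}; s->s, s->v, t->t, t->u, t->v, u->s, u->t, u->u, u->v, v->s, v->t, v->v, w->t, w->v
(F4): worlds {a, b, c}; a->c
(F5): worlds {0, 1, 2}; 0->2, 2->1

This is the axiom for a generalized confluence (Geach) condition; its first-order frame correspondent is forall x forall y forall z ((x R^2 y & xRz) -> exists w (yRw & z R^2 w)).
(F1): fails — dR²c, dRc but no w with cRw and cR²w.
(F2): fails — uR²u, uRx but no t with uRt and xR²t.
(F3): condition met.
(F4): condition met.
(F5): fails — 0R²1, 0R2 but no w with 1Rw and 2R²w.

(F3), (F4)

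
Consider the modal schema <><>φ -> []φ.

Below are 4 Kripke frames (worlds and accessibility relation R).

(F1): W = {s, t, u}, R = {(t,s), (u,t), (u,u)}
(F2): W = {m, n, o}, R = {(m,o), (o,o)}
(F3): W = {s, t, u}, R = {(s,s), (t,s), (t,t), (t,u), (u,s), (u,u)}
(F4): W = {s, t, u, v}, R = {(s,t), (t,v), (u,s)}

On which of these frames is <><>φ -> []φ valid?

(F2)

Frame correspondent (Sahlqvist): forall x forall y forall z ((x R^2 y & xRz) -> exists w (y = w & z = w)) — i.e. a generalized confluence (Geach) condition.
(F1): fails — uR²s, uRt but s ≠ t.
(F2): condition met.
(F3): fails — tR²s, tRt but s ≠ t.
(F4): fails — sR²v, sRt but v ≠ t.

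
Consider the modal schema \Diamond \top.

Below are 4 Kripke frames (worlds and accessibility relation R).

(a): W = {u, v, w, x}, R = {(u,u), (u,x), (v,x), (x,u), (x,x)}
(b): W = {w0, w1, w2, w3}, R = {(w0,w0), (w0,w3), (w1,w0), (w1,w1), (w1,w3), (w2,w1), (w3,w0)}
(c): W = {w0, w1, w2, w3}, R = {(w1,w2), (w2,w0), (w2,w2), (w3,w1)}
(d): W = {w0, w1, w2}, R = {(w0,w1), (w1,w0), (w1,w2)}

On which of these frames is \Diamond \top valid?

(b)

The schema corresponds to seriality: \forall x \exists y Rxy.
(a): fails — world w has no successor.
(b): satisfies the condition.
(c): fails — world w0 has no successor.
(d): fails — world w2 has no successor.
Valid on: (b).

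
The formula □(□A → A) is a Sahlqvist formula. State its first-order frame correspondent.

shift-reflexivity

Suppose □(□A→A) is valid. Take Rxy and set V(A)={w : Ryw}. Then at y, □A holds; since □(□A→A) at x, □A→A at y, so A at y, i.e. Ryy.
The converse is a direct semantic check.
So the correspondent is shift-reflexivity.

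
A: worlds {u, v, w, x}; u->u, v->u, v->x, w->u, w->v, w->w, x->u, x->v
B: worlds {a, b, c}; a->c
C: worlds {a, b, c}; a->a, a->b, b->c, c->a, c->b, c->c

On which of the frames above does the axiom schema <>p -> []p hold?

This is the axiom for partial functionality; its first-order frame correspondent is forall x forall y forall z (Rxy & Rxz -> y = z).
A: fails — v sees both u and x.
B: satisfies the condition.
C: fails — a sees both a and b.

B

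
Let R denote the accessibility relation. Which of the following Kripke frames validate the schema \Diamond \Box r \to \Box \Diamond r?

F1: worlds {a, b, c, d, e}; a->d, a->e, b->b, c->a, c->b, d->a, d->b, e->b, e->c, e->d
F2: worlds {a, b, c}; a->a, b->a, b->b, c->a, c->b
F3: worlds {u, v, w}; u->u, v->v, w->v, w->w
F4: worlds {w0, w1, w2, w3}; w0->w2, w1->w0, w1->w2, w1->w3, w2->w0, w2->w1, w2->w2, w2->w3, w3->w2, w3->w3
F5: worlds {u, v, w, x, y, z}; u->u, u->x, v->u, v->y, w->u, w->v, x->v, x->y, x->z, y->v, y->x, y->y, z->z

F2, F3, F4

The schema corresponds to convergence: \forall x \forall y \forall z (Rxy \wedge Rxz \to \exists w (Ryw \wedge Rzw)).
F1: fails — Rcb and Rca but b and a have no common successor.
F2: satisfies the condition.
F3: satisfies the condition.
F4: satisfies the condition.
F5: fails — Ruu and Rux but u and x have no common successor.
Valid on: F2, F3, F4.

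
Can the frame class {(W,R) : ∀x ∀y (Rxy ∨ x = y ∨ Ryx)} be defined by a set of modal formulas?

Not modally definable

Any modally definable frame class is closed under disjoint unions.
Take 2 disjoint single-world reflexive frames: each is trivially connected, but their disjoint union has 2 worlds with no edge between distinct components, so it is not connected.
Hence connectedness of R is not modally definable.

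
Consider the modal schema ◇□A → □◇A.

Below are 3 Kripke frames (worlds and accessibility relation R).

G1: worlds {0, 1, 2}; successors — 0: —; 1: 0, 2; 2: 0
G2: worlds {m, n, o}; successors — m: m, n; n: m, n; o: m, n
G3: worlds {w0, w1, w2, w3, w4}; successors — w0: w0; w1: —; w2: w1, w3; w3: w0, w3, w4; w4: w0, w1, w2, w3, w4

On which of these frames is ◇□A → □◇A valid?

G2

This is the axiom for convergence; its first-order frame correspondent is ∀x ∀y ∀z (Rxy ∧ Rxz → ∃w (Ryw ∧ Rzw)).
G1: fails — R12 and R10 but 2 and 0 have no common successor.
G2: condition met.
G3: fails — Rw2w1 and Rw2w1 but w1 and w1 have no common successor.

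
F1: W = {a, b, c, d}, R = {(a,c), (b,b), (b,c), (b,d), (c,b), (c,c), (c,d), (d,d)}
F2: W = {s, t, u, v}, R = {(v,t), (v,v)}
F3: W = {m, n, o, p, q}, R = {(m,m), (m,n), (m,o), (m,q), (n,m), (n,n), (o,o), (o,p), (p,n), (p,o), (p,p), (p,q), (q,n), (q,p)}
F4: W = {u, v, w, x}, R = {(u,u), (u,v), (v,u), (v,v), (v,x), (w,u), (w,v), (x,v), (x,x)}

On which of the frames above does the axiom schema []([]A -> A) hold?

The schema corresponds to shift-reflexivity: forall x forall y (Rxy -> Ryy).
F1: holds.
F2: fails — Rvt but not Rtt.
F3: fails — Rpq but not Rqq.
F4: holds.
Valid on: F1, F4.

F1, F4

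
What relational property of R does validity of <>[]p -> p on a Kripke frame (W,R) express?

symmetry: forall x forall y (Rxy -> Ryx)

Equivalently (dual form): p → □◇p.
Suppose p→□◇p is valid. Take Rxy and set V(p)={x}. Then p at x, so □◇p at x, so ◇p at y, so some z with Ryz has p; z=x, i.e. Ryx.
Conversely, any frame satisfying forall x forall y (Rxy -> Ryx) validates the schema.
So the correspondent is symmetry.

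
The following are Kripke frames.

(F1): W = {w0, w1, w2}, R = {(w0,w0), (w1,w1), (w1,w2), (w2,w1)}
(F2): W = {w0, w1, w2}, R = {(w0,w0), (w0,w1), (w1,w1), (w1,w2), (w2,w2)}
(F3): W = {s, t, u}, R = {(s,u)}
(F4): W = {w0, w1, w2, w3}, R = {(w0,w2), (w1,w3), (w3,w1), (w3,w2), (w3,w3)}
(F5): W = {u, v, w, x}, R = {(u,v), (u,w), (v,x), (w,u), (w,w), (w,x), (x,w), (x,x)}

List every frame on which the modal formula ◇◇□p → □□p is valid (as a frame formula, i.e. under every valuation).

(F3)

The schema corresponds to a generalized confluence (Geach) condition: ∀x ∀y ∀z ((xR²y ∧ xR²z) → ∃w (yRw ∧ z = w)).
(F1): fails — w1R²w2, w1R²w2 but no w with w2Rw and w2=w.
(F2): fails — w0R²w0, w0R²w2 but no w with w0Rw and w2=w.
(F3): ✓.
(F4): fails — w1R²w1, w1R²w1 but no w with w1Rw and w1=w.
(F5): fails — uR²u, uR²u but no t with uRt and u=t.
Valid on: (F3).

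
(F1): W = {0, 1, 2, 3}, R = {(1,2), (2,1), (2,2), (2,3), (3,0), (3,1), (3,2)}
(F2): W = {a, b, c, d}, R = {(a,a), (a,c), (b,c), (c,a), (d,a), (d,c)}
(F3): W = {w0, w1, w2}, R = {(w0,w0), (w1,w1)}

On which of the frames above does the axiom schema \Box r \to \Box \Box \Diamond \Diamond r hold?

(F2), (F3)

Frame correspondent (Sahlqvist): \forall x \forall z (x R^2 z \to \exists w (xRw \wedge z R^2 w)) — i.e. a generalized confluence (Geach) condition.
(F1): fails — 2R²0 but no w with 2Rw and 0R²w.
(F2): holds.
(F3): holds.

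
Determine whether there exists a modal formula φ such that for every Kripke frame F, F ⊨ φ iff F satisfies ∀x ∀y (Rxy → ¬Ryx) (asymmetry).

No

Any modally definable frame class is closed under surjective bounded morphisms.
The 5-cycle (worlds 0,1,2,3,4 with 0→1→2→3→4→0) is asymmetric. Mapping every world to a single reflexive point • is a surjective bounded morphism, and the reflexive point is not asymmetric (R•• but asymmetry requires ¬R••).
Hence asymmetry is not modally definable.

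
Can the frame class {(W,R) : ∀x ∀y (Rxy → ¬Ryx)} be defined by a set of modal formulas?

If a class were modally definable it would be closed under surjective bounded morphisms (Goldblatt–Thomason).
The 5-cycle (worlds 0,1,2,3,4 with 0→1→2→3→4→0) is asymmetric. Mapping every world to a single reflexive point • is a surjective bounded morphism, and the reflexive point is not asymmetric (R•• but asymmetry requires ¬R••).
So the class is not modally definable.

Not definable by any modal formula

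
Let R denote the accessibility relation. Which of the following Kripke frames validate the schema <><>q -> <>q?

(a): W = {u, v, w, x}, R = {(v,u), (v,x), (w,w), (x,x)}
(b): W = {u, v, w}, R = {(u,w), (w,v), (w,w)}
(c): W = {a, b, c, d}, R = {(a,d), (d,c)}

(a)

Frame correspondent (Sahlqvist): forall x forall y forall z (Rxy & Ryz -> Rxz) — i.e. transitivity.
(a): ✓.
(b): fails — Ruw and Rwv but not Ruv.
(c): fails — Rad and Rdc but not Rac.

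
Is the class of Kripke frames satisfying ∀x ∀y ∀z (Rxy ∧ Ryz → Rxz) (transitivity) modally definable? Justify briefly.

This is a Sahlqvist condition; the 4 axiom □r → □□r defines it.

Yes — defined by □r → □□r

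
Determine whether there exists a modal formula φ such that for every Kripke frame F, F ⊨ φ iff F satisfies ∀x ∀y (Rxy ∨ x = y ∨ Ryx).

No

Modal frame validity is preserved under disjoint unions.
Take 2 disjoint single-world reflexive frames: each is trivially connected, but their disjoint union has 2 worlds with no edge between distinct components, so it is not connected.
Hence connectedness of R is not modally definable.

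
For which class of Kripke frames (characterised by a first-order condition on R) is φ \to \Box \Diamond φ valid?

symmetry: \forall x \forall y (Rxy \to Ryx)

Suppose φ→□◇φ is valid. Take Rxy and set V(φ)={x}. Then φ at x, so □◇φ at x, so ◇φ at y, so some z with Ryz has φ; z=x, i.e. Ryx.
Conversely, on a frame with symmetry the schema holds at every world under every valuation.
So the correspondent is symmetry.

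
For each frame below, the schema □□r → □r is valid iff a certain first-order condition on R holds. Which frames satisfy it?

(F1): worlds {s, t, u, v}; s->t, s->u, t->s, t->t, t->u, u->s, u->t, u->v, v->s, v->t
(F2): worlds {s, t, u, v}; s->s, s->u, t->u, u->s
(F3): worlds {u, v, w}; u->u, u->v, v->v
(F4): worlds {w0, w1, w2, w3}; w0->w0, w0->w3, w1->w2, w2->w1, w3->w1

(F3)

The schema corresponds to density: ∀x ∀y (Rxy → ∃z (Rxz ∧ Rzy)).
(F1): fails — Ruv but no z with Ruz and Rzv.
(F2): fails — Rtu but no z with Rtz and Rzu.
(F3): holds.
(F4): fails — Rw1w2 but no z with Rw1z and Rzw2.
Valid on: (F3).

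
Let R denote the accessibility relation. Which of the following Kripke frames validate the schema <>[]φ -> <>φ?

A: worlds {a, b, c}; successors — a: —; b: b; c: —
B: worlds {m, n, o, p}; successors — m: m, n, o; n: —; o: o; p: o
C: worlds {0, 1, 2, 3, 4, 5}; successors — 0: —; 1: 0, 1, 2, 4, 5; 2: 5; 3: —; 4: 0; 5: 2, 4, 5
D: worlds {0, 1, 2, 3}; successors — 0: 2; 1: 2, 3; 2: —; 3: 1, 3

Frame correspondent (Sahlqvist): forall x forall y (xRy -> exists w (yRw & xRw)) — i.e. a generalized confluence (Geach) condition.
A: condition met.
B: fails — mRn but no w with nRw and mRw.
C: fails — 1R0 but no w with 0Rw and 1Rw.
D: fails — 0R2 but no w with 2Rw and 0Rw.
Valid on: A.

A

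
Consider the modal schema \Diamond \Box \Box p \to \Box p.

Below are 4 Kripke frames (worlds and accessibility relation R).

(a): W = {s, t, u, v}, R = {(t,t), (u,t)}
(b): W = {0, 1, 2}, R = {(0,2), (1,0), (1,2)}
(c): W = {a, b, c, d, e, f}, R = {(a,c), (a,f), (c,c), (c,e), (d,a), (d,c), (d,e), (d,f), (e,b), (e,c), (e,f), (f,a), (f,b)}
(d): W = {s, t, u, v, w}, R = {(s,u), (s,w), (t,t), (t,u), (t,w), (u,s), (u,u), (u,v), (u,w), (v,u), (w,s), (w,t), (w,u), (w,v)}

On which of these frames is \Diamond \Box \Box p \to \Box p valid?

Frame correspondent (Sahlqvist): \forall x \forall y \forall z ((xRy \wedge xRz) \to \exists w (y R^2 w \wedge z = w)) — i.e. a generalized confluence (Geach) condition.
(a): condition met.
(b): fails — 0R2, 0R2 but no w with 2R²w and 2=w.
(c): fails — dRa, dRf but no w with aR²w and f=w.
(d): fails — wRv, wRt but no w* with vR²w* and t=w*.

(a)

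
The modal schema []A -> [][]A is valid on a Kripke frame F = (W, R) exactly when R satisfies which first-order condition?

Transitivity

Suppose □A→□□A is valid. Take Rxy, Ryz and set V(A)={w : Rxw}. Then □A at x, so □□A at x, so □A at y, so A at z, i.e. Rxz.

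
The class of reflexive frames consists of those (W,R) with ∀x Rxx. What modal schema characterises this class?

□s → s

The condition is reflexivity. The T schema □s → s defines it.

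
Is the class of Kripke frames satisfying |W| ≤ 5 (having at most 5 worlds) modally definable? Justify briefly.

Modal frame validity is preserved under disjoint unions.
Any modal formula valid on each of 6 disjoint one-world frames is valid on their disjoint union (validity is preserved under disjoint unions). Each one-world frame has |W|=1≤5, but the union has |W|=6.
Hence having at most 5 worlds is not modally definable.

No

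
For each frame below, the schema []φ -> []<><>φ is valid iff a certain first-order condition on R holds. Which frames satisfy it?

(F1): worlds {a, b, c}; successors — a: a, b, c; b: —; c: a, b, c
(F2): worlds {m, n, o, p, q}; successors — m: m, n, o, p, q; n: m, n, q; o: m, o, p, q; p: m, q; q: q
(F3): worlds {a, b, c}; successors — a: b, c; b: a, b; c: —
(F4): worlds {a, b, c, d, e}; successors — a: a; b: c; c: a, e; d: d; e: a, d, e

Frame correspondent (Sahlqvist): forall x forall z (xRz -> exists w (xRw & z R^2 w)) — i.e. a generalized confluence (Geach) condition.
(F1): fails — aRb but no w with aRw and bR²w.
(F2): condition met.
(F3): fails — aRc but no w with aRw and cR²w.
(F4): fails — bRc but no w with bRw and cR²w.
Valid on: (F2).

(F2)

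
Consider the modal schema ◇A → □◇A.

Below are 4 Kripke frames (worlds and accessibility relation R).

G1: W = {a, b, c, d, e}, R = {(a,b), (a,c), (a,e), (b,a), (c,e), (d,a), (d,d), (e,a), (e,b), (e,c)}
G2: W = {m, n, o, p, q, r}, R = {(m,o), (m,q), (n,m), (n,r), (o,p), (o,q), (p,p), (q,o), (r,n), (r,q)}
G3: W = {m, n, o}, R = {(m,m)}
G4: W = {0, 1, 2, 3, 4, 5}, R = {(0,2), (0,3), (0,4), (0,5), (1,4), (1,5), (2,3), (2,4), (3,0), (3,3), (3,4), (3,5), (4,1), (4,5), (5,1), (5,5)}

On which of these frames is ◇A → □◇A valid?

The schema corresponds to the Euclidean property: ∀x ∀y ∀z (Rxy ∧ Rxz → Ryz).
G1: fails — Rab and Rab but not Rbb.
G2: fails — Rmo and Rmo but not Roo.
G3: ✓.
G4: fails — R02 and R02 but not R22.
Valid on: G3.

G3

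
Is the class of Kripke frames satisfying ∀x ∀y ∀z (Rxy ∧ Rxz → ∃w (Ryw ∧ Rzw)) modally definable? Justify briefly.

Yes — defined by ◇□q → □◇q

This is a Sahlqvist condition; the .2 axiom ◇□q → □◇q defines it.
Suppose ◇□q→□◇q is valid. Take Rxy, Rxz and set V(q)={w : Ryw}. Then □q at y so ◇□q at x, so □◇q at x, so ◇q at z, giving w with Rzw and Ryw.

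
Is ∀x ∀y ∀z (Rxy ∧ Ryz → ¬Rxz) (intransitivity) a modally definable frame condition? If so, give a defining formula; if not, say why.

Any modally definable frame class is closed under surjective bounded morphisms.
The 7-cycle (worlds a,b,c,d,e,f,g with a→b→c→d→e→f→g→a) is intransitive. Mapping every world to a single reflexive point • is a surjective bounded morphism; the reflexive point is not intransitive (R••∧R•• but R••).
So the class is not modally definable.

Not definable by any modal formula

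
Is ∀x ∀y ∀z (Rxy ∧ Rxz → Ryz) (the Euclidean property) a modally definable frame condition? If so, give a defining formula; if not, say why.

Definable; ◇p → □◇p defines it

The condition is the Euclidean property. A defining modal formula is ◇p → □◇p.
Suppose ◇p→□◇p is valid. Take Rxy, Rxz and set V(p)={y}. Then ◇p at x, so □◇p at x, so ◇p at z, so some w with Rzw has p; w=y, i.e. Rzy. By symmetry of the argument, Ryz.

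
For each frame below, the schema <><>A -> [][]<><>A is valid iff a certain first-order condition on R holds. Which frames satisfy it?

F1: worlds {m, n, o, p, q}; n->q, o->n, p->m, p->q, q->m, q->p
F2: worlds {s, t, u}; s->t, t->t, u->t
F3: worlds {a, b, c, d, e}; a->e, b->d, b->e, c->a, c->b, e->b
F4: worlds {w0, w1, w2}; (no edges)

This is the axiom for a generalized confluence (Geach) condition; its first-order frame correspondent is forall x forall y forall z ((x R^2 y & x R^2 z) -> exists w (y = w & z R^2 w)).
F1: fails — nR²m, nR²m but no w with m=w and mR²w.
F2: satisfies the condition.
F3: fails — cR²d, cR²d but no w with d=w and dR²w.
F4: satisfies the condition.

F2, F4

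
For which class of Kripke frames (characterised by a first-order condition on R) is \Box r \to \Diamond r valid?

Seriality

Suppose □r→◇r is valid. At any x set V(r)=W. Then □r at x, so ◇r at x, so x has a successor.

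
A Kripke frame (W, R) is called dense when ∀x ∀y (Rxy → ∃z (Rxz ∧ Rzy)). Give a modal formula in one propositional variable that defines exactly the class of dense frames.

This is density; the standard corresponding axiom is C4: □□p → □p.
Suppose □□p→□p is valid. Take Rxy and set V(p)={w : xR²w}. Then □□p at x, so □p at x, so p at y, i.e. ∃z(Rxz∧Rzy).

□□p → □p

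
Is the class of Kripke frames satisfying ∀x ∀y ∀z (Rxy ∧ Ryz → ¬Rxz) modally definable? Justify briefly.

Any modally definable frame class is closed under surjective bounded morphisms.
The 3-cycle (worlds w0,w1,w2 with w0→w1→w2→w0) is intransitive. Mapping every world to a single reflexive point • is a surjective bounded morphism; the reflexive point is not intransitive (R••∧R•• but R••).
So the class is not modally definable.

Not definable by any modal formula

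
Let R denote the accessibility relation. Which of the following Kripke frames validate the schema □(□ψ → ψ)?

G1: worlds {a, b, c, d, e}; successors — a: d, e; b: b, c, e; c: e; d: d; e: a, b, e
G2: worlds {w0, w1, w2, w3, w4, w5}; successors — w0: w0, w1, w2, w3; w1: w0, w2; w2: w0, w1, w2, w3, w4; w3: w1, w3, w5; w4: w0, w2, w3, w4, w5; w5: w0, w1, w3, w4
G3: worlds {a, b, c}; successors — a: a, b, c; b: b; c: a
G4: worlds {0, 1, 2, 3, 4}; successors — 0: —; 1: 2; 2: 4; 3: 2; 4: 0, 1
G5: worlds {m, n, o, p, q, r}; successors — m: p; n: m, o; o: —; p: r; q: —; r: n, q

none

This is the axiom for shift-reflexivity; its first-order frame correspondent is ∀x ∀y (Rxy → Ryy).
G1: fails — Rbc but not Rcc.
G2: fails — Rw3w1 but not Rw1w1.
G3: fails — Rac but not Rcc.
G4: fails — R32 but not R22.
G5: fails — Rpr but not Rrr.
Valid on no frame.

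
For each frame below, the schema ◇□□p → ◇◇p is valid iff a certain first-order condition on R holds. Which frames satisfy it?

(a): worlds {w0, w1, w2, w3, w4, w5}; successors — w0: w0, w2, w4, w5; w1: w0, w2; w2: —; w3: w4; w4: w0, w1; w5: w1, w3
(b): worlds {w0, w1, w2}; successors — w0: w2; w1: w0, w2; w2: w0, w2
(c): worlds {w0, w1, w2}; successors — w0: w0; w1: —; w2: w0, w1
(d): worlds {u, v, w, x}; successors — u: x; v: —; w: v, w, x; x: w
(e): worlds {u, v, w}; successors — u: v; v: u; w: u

(b)

The schema corresponds to a generalized confluence (Geach) condition: ∀x ∀y (xRy → ∃w (yR²w ∧ xR²w)).
(a): fails — w0Rw2 but no w with w2R²w and w0R²w.
(b): condition met.
(c): fails — w2Rw1 but no w with w1R²w and w2R²w.
(d): fails — wRv but no t with vR²t and wR²t.
(e): fails — uRv but no t with vR²t and uR²t.
Valid on: (b).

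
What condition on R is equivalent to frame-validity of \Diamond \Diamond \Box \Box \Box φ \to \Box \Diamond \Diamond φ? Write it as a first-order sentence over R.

\forall x \forall y \forall z ((x R^2 y \wedge xRz) \to \exists w (y R^3 w \wedge z R^2 w))

This is a Sahlqvist (Geach-type) schema ◇^2□^3φ → □^1◇^2φ.
Minimal-valuation argument: fix x; take any y with xR^2y and any z with xR^1z. Set V(φ) to the set of worlds R-reachable from y in exactly 3 steps. Then □^3φ holds at y, so the antecedent holds at x; validity forces ◇^2φ at z, giving a w with zR^2w and yR^3w.
First-order correspondent: \forall x \forall y \forall z ((x R^2 y \wedge xRz) \to \exists w (y R^3 w \wedge z R^2 w)).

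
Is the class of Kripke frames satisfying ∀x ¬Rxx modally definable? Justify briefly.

No

Any modally definable frame class is closed under surjective bounded morphisms.
The 3-cycle (worlds a,b,c with a→b→c→a) is irreflexive, and the map sending every world to a single reflexive point • is a surjective bounded morphism (forth: every edge maps to (•,•); back: every world has a successor). So any modal formula valid on the 3-cycle is also valid on the reflexive point, which is not irreflexive.
So no modal formula (or set of formulas) defines exactly the irreflexive frames.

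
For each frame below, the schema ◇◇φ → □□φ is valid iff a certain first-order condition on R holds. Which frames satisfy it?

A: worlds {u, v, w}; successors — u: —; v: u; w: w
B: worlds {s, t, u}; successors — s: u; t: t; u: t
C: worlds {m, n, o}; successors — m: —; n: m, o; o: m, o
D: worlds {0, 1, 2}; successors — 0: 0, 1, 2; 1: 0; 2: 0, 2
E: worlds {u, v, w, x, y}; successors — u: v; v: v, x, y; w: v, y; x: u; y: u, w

The schema corresponds to a generalized confluence (Geach) condition: ∀x ∀y ∀z ((xR²y ∧ xR²z) → ∃w (y = w ∧ z = w)).
A: ✓.
B: ✓.
C: fails — nR²m, nR²o but m ≠ o.
D: fails — 0R²0, 0R²1 but 0 ≠ 1.
E: fails — uR²v, uR²x but v ≠ x.
Valid on: A, B.

A, B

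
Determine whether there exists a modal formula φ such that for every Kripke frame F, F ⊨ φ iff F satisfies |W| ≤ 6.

Not definable by any modal formula

Any modally definable frame class is closed under disjoint unions.
Any modal formula valid on each of 7 disjoint one-world frames is valid on their disjoint union (validity is preserved under disjoint unions). Each one-world frame has |W|=1≤6, but the union has |W|=7.
So the class is not modally definable.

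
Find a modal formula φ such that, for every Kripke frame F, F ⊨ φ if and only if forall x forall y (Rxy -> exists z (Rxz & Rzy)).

A defining formula is □□ψ → □ψ (the C4 axiom).
Suppose □□ψ→□ψ is valid. Take Rxy and set V(ψ)={w : xR²w}. Then □□ψ at x, so □ψ at x, so ψ at y, i.e. ∃z(Rxz∧Rzy).

□□ψ → □ψ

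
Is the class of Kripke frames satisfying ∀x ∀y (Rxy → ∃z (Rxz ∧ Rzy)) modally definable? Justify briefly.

Yes, by □□r → □r

Yes: it is density, defined by the C4 schema □□r → □r.
Suppose □□r→□r is valid. Take Rxy and set V(r)={w : xR²w}. Then □□r at x, so □r at x, so r at y, i.e. ∃z(Rxz∧Rzy).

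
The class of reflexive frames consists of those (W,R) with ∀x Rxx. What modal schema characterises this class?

□ψ → ψ

A defining formula is □ψ → ψ (the T axiom).
Suppose □ψ→ψ is valid. At any x set V(ψ)={w : Rxw}. Then □ψ holds at x, so ψ holds at x, i.e. Rxx.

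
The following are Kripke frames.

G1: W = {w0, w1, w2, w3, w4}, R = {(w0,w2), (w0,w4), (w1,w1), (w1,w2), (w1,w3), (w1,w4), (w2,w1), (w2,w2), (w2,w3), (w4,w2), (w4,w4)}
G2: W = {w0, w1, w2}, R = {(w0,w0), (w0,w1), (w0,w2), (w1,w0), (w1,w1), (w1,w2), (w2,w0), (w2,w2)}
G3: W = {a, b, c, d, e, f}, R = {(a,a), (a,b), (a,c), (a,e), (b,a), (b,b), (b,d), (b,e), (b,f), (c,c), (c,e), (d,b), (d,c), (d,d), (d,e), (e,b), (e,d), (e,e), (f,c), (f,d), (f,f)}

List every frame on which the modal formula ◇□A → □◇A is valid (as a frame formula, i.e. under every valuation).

This is the axiom for convergence; its first-order frame correspondent is ∀x ∀y ∀z (Rxy ∧ Rxz → ∃w (Ryw ∧ Rzw)).
G1: fails — Rw1w2 and Rw1w3 but w2 and w3 have no common successor.
G2: ✓.
G3: ✓.
Valid on: G2, G3.

G2, G3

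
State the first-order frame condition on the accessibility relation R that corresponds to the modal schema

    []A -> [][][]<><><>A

forall x forall z (x R^3 z -> exists w (xRw & z R^3 w))

This is a Sahlqvist (Geach-type) schema ◇^0□^1A → □^3◇^3A.
First-order correspondent: forall x forall z (x R^3 z -> exists w (xRw & z R^3 w)).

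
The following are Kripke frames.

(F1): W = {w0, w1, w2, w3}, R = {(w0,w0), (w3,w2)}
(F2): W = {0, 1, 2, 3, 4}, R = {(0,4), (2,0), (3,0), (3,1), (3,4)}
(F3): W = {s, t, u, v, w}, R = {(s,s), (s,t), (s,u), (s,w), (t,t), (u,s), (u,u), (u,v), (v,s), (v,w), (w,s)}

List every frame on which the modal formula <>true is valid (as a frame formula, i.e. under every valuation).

(F3)

Frame correspondent (Sahlqvist): forall x exists y Rxy — i.e. seriality.
(F1): fails — world w1 has no successor.
(F2): fails — world 1 has no successor.
(F3): holds.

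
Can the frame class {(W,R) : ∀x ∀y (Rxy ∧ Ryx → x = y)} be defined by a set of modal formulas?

No — not modally definable

If a class were modally definable it would be closed under surjective bounded morphisms (Goldblatt–Thomason).
The 4-cycle (worlds w0,w1,w2,w3 with w0→w1→w2→w3→w0) is antisymmetric. Sending even-indexed worlds to a and odd-indexed worlds to b is a surjective bounded morphism onto the two-world frame with a↔b, which is not antisymmetric.
Hence antisymmetry is not modally definable.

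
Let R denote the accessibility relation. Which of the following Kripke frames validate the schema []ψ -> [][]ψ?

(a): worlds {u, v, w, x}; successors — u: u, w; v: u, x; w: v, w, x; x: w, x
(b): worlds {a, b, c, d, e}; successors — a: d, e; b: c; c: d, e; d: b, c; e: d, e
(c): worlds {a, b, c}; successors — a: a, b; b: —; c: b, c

(c)

The schema corresponds to transitivity: forall x forall y forall z (Rxy & Ryz -> Rxz).
(a): fails — Rxw and Rwv but not Rxv.
(b): fails — Rbc and Rcd but not Rbd.
(c): ✓.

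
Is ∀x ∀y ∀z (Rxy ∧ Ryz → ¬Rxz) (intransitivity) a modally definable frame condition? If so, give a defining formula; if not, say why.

No

Modal frame validity is preserved under surjective bounded morphisms.
The 5-cycle (worlds 0,1,2,3,4 with 0→1→2→3→4→0) is intransitive. Mapping every world to a single reflexive point • is a surjective bounded morphism; the reflexive point is not intransitive (R••∧R•• but R••).
So the class is not modally definable.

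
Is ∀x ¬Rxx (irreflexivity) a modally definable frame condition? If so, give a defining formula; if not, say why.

Any modally definable frame class is closed under surjective bounded morphisms.
The 3-cycle (worlds w0,w1,w2 with w0→w1→w2→w0) is irreflexive, and the map sending every world to a single reflexive point • is a surjective bounded morphism (forth: every edge maps to (•,•); back: every world has a successor). So any modal formula valid on the 3-cycle is also valid on the reflexive point, which is not irreflexive.
So the class is not modally definable.

No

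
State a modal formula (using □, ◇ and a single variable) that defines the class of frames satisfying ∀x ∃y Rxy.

The condition is seriality. The D schema □q → ◇q defines it.

□q → ◇q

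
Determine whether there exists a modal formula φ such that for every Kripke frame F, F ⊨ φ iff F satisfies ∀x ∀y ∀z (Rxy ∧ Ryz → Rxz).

Yes, by □p → □□p

The condition is transitivity. A defining modal formula is □p → □□p.
Suppose □p→□□p is valid. Take Rxy, Ryz and set V(p)={w : Rxw}. Then □p at x, so □□p at x, so □p at y, so p at z, i.e. Rxz.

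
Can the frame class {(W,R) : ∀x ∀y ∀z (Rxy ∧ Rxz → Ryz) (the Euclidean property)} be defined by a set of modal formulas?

Yes, by ◇r → □◇r

The condition is the Euclidean property. A defining modal formula is ◇r → □◇r.
Suppose ◇r→□◇r is valid. Take Rxy, Rxz and set V(r)={y}. Then ◇r at x, so □◇r at x, so ◇r at z, so some w with Rzw has r; w=y, i.e. Rzy. By symmetry of the argument, Ryz.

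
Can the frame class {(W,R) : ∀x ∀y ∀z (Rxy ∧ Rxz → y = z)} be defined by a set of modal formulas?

The condition is partial functionality. A defining modal formula is ◇r → □r.

Yes, by ◇r → □r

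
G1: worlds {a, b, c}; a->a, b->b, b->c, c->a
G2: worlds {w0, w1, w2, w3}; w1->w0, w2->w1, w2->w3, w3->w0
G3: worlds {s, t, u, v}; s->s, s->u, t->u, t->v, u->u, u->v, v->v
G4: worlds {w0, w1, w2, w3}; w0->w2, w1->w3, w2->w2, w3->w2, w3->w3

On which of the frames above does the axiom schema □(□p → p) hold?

G3, G4

The schema corresponds to shift-reflexivity: ∀x ∀y (Rxy → Ryy).
G1: fails — Rbc but not Rcc.
G2: fails — Rw3w0 but not Rw0w0.
G3: condition met.
G4: condition met.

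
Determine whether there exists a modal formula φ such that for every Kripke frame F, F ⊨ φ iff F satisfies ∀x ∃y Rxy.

Yes: it is seriality, defined by the D schema □p → ◇p.
Suppose □p→◇p is valid. At any x set V(p)=W. Then □p at x, so ◇p at x, so x has a successor.

Yes, by □p → ◇p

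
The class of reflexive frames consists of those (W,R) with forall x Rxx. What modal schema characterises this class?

A defining formula is □r → r (the T axiom).

□r → r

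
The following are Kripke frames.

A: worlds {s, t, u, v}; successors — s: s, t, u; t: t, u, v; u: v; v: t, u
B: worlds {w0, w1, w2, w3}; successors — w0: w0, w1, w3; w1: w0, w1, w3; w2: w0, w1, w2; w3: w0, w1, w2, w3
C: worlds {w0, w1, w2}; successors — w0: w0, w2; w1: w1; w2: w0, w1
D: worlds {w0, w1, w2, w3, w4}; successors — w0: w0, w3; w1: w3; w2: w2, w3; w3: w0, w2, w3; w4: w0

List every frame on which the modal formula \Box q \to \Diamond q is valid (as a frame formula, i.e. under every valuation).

The schema corresponds to seriality: \forall x \exists y Rxy.
A: holds.
B: holds.
C: holds.
D: holds.

A, B, C, D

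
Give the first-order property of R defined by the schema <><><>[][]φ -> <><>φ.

This is a Sahlqvist (Geach-type) schema ◇^3□^2φ → □^0◇^2φ.
First-order correspondent: forall x forall y (x R^3 y -> exists w (y R^2 w & x R^2 w)).

forall x forall y (x R^3 y -> exists w (y R^2 w & x R^2 w))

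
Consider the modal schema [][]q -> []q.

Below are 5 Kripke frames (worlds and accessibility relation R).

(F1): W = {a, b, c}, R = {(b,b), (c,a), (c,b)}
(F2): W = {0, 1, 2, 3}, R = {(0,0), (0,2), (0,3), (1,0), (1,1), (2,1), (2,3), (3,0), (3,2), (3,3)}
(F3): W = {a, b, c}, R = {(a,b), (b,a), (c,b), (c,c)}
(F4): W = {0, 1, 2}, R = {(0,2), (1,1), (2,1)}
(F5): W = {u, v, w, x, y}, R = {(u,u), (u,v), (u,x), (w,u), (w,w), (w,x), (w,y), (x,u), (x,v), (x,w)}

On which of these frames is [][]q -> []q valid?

(F2), (F5)

Frame correspondent (Sahlqvist): forall x forall y (Rxy -> exists z (Rxz & Rzy)) — i.e. density.
(F1): fails — Rca but no z with Rcz and Rza.
(F2): satisfies the condition.
(F3): fails — Rab but no z with Raz and Rzb.
(F4): fails — R02 but no z with R0z and Rz2.
(F5): satisfies the condition.
Valid on: (F2), (F5).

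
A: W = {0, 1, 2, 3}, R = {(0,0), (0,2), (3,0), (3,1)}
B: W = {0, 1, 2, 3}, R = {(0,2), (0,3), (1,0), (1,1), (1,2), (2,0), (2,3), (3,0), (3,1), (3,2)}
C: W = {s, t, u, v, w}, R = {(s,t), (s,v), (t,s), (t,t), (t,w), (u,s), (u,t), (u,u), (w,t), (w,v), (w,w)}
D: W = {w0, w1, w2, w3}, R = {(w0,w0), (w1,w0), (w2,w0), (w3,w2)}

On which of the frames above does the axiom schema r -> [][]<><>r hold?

This is the axiom for a generalized confluence (Geach) condition; its first-order frame correspondent is forall x forall z (x R^2 z -> exists w (x = w & z R^2 w)).
A: fails — 0R²2 but no w with 0=w and 2R²w.
B: condition met.
C: fails — tR²v but no w* with t=w* and vR²w*.
D: fails — w1R²w0 but no w with w1=w and w0R²w.

B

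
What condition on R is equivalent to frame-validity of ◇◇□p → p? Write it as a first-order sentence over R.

∀x ∀y (xR²y → ∃w (yRw ∧ x = w))

This is a Sahlqvist (Geach-type) schema ◇^2□^1p → □^0◇^0p.
Minimal-valuation argument: fix x; take any y with xR^2y and any z with xR^0z. Set V(p) to the set of worlds R-reachable from y in exactly 1 step. Then □^1p holds at y, so the antecedent holds at x; validity forces ◇^0p at z, giving a w with zR^0w and yR^1w.
First-order correspondent: ∀x ∀y (xR²y → ∃w (yRw ∧ x = w)).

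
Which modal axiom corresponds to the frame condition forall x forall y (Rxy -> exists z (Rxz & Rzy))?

□□r → □r

This is density; the standard corresponding axiom is C4: □□r → □r.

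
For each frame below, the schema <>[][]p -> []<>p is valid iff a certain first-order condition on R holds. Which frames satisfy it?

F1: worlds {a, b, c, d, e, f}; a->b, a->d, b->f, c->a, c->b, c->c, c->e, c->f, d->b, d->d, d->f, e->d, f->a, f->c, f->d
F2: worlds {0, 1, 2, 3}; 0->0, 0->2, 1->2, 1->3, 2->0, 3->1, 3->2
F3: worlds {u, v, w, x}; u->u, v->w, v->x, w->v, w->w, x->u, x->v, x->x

F2

The schema corresponds to a generalized confluence (Geach) condition: forall x forall y forall z ((xRy & xRz) -> exists w (y R^2 w & zRw)).
F1: fails — aRb, aRb but no w with bR²w and bRw.
F2: holds.
F3: fails — xRu, xRv but no t with uR²t and vRt.
Valid on: F2.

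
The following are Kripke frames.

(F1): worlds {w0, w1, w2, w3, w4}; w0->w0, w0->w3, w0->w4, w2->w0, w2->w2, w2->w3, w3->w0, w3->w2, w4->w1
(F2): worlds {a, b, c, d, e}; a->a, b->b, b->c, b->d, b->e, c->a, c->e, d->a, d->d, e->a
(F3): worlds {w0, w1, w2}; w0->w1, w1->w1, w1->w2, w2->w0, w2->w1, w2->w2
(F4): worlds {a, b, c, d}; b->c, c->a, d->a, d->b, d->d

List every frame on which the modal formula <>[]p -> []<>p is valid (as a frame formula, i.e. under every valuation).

The schema corresponds to convergence: forall x forall y forall z (Rxy & Rxz -> exists w (Ryw & Rzw)).
(F1): fails — Rw0w4 and Rw0w0 but w4 and w0 have no common successor.
(F2): fails — Rbb and Rbe but b and e have no common successor.
(F3): ✓.
(F4): fails — Rca and Rca but a and a have no common successor.
Valid on: (F3).

(F3)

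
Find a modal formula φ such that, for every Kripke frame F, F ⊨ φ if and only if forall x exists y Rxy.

□ψ → ◇ψ

This is seriality; the standard corresponding axiom is D: □ψ → ◇ψ.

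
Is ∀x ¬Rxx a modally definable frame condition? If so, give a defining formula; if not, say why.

If a class were modally definable it would be closed under surjective bounded morphisms (Goldblatt–Thomason).
The 3-cycle (worlds s,t,u with s→t→u→s) is irreflexive, and the map sending every world to a single reflexive point • is a surjective bounded morphism (forth: every edge maps to (•,•); back: every world has a successor). So any modal formula valid on the 3-cycle is also valid on the reflexive point, which is not irreflexive.
So no modal formula (or set of formulas) defines exactly the irreflexive frames.

Not modally definable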